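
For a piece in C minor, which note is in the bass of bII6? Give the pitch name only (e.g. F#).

bII in C minor has root Db; the chord is Db-F-Ab.
The figure 6 means first inversion — the third is in the bass.

F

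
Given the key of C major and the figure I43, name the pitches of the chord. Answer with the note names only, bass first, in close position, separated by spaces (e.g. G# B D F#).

In C major, scale degree 1 is C, and the diatonic chord built there is a major seventh chord.
That chord is spelled C-E-G-B.
The figured bass 43 indicates second inversion, placing the fifth (G) in the bass: G-B-C-E.

G B C E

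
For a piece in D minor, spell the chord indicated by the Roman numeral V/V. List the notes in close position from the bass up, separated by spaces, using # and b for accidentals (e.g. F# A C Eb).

The slash means an applied dominant: we want the dominant of V. In D minor, V is A major, and its dominant is built on E.
Building a major triad on E gives E-G#-B.

E G# B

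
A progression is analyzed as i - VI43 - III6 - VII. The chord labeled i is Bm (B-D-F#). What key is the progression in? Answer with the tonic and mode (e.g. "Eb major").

The anchor chord is a minor triad on B, labeled i.
If B is scale degree 1 and the mode makes that degree carry a minor triad, the tonic is B and the mode is minor.

B minor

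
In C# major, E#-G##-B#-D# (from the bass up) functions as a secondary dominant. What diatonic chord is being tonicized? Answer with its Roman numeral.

vi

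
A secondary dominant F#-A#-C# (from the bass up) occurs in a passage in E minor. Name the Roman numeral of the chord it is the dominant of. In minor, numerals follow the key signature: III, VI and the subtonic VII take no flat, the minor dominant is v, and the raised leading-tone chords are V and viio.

V

The chord is a major triad on F#.
A dominant resolves down a perfect fifth: F# → B. In E minor, B is scale degree 5, i.e. V.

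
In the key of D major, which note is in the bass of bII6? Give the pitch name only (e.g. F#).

bII in D major has root Eb; the chord is Eb-G-Bb.
The figure 6 means first inversion — the third is in the bass.

G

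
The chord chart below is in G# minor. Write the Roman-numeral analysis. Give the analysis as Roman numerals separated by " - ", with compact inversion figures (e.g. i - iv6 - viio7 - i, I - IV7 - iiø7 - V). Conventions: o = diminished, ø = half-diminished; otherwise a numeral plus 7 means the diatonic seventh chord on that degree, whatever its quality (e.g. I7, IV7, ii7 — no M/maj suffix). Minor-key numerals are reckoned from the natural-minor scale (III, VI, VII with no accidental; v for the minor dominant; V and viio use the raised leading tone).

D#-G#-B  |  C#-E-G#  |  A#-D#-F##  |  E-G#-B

i64 - iv - V64 - VI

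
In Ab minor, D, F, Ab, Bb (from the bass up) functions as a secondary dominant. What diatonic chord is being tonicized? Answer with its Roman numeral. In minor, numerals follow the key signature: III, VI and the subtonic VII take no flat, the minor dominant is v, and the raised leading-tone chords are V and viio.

V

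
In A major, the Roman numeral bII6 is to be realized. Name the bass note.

D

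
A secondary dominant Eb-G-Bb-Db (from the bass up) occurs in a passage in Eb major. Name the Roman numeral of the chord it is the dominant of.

The chord is a dominant seventh chord on Eb.
A dominant resolves down a perfect fifth: Eb → Ab. In Eb major, Ab is scale degree 4, i.e. IV.

IV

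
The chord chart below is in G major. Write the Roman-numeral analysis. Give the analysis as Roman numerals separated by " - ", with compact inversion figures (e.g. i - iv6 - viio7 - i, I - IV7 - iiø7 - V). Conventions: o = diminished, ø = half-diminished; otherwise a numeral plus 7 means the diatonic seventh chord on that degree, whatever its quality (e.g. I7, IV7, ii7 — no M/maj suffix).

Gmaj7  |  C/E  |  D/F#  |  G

Gmaj7: major seventh chord on G = scale degree 1 → I7.
C/E has root C, degree 4 in G major, so IV6.
D/F#: root D is the dominant; major triad there is V6.
G has root G, degree 1 in G major, so I.

I7 - IV6 - V6 - I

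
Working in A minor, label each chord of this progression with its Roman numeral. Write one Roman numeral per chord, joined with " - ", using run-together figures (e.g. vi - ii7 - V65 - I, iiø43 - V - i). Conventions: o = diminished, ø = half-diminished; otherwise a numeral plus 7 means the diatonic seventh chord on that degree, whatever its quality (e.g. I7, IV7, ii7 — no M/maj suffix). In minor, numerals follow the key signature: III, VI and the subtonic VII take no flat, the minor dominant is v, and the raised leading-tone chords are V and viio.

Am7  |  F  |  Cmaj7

Am7: minor seventh chord on A = scale degree 1 → i7.
F: major triad on F = scale degree 6 → VI.
Cmaj7 has root C, degree 3 in A minor, so III7.

i7 - VI - III7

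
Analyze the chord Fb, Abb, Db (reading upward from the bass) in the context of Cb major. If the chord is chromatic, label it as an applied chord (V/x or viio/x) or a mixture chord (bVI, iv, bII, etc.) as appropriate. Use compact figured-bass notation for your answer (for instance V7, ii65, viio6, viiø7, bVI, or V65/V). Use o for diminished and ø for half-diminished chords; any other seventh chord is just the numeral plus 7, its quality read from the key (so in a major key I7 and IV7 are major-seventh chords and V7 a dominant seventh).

iio6

Stacked in thirds the chord is Db-Fb-Abb: a diminished triad on Db.
Db is the second degree of Cb major. This is the diminished supertonic triad, borrowed from the parallel minor.
With Fb in the bass the chord is in first inversion, so the figured bass is 6.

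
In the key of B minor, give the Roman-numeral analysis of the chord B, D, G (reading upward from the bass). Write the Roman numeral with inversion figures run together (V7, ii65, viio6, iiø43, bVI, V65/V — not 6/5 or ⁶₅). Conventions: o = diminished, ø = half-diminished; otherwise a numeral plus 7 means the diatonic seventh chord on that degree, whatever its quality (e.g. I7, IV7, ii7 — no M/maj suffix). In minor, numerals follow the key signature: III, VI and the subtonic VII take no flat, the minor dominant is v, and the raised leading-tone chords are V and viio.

VI6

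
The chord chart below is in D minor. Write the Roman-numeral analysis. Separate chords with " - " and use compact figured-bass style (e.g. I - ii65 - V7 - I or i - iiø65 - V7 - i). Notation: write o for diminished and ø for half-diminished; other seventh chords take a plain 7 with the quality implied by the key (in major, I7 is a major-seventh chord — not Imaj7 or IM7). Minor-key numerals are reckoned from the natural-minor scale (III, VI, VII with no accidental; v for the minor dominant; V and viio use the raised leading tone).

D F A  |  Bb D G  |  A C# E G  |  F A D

D-F-A: root D is the tonic; minor triad there is i.
Bb-D-G has root G, degree 4 in D minor, so iv6.
A-C#-E-G: dominant seventh chord on A = scale degree 5 → V7.
F-A-D: root D is the tonic; minor triad there is i6.

i - iv6 - V7 - i6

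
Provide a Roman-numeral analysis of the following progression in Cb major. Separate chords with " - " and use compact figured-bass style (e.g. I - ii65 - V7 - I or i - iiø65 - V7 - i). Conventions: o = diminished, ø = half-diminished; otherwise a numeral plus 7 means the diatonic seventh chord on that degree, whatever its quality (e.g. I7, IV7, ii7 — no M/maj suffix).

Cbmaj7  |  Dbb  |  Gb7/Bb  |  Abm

Cbmaj7: root Cb is the tonic; major seventh chord there is I7.
Dbb: Dbb with this quality isn't in the key; a major triad on b2 is the Neapolitan chord, bII.
Gb7/Bb has root Gb, degree 5 in Cb major, so V65.
Abm: root Ab is the submediant; minor triad there is vi.

I7 - bII - V65 - vi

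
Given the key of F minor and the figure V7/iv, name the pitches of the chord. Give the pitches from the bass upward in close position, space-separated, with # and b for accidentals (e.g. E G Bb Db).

F A C Eb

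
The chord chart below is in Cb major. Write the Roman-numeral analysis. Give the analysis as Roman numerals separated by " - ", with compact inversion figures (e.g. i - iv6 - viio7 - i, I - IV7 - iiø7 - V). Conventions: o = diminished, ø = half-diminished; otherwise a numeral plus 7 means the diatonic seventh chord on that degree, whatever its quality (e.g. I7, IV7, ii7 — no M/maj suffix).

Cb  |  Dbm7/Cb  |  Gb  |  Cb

I - ii42 - V - I

Cb: major triad on Cb = scale degree 1 → I.
Dbm7/Cb has root Db, degree 2 in Cb major, so ii42.
Gb: root Gb is the dominant; major triad there is V.
Cb has root Cb, degree 1 in Cb major, so I.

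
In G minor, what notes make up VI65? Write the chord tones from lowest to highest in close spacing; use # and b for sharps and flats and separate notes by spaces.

In G minor, the submediant is Eb, and the diatonic chord built there is a major seventh chord.
That chord is spelled Eb-G-Bb-D.
The figured bass 65 indicates first inversion, placing the third (G) in the bass: G-Bb-D-Eb.

G Bb D Eb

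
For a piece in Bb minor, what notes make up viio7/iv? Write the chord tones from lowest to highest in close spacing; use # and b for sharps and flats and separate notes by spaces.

viio7/iv is a secondary leading-tone chord. The target iv is Eb in Bb minor; the applied chord is rooted a semitone below, on D.
Building a fully diminished seventh chord on D gives D-F-Ab-Cb.

D F Ab Cb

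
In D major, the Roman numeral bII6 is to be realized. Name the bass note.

bII in D major has root Eb; the chord is Eb-G-Bb.
The figure 6 means first inversion — the third is in the bass.

G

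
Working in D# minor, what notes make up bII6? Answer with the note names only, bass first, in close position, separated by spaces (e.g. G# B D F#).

Scale degree 2 in D# minor is E#; lowering it a half step gives E. bII6 is the Neapolitan sixth — a major triad on the lowered second degree, here in its customary first inversion.
So the chord is E-G#-B.
With the 6 figure the chord is in first inversion; from the bass G# upward in close position it reads G#-B-E.

G# B E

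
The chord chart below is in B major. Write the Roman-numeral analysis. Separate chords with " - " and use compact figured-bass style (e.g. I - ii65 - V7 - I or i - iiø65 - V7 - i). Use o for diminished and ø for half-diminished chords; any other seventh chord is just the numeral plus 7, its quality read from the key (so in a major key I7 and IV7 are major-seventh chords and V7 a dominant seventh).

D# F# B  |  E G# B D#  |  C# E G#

D#-F#-B: major triad on B = scale degree 1 → I6.
E-G#-B-D#: major seventh chord on E = scale degree 4 → IV7.
C#-E-G# has root C#, degree 2 in B major, so ii.

I6 - IV7 - ii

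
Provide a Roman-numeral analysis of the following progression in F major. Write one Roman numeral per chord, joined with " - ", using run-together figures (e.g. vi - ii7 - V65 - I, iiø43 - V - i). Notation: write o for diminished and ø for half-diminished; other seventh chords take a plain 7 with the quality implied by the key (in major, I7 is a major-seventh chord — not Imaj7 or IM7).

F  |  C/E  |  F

I - V6 - I

F has root F, degree 1 in F major, so I.
C/E has root C, degree 5 in F major, so V6.
F has root F, degree 1 in F major, so I.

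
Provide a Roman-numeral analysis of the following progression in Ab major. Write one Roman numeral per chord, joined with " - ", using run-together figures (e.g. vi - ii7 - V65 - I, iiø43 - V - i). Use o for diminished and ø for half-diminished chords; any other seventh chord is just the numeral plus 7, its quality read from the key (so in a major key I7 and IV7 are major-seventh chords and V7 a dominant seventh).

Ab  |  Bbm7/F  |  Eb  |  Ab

I - ii43 - V - I

Ab: root Ab is the tonic; major triad there is I.
Bbm7/F: minor seventh chord on Bb = scale degree 2 → ii43.
Eb: root Eb is the dominant; major triad there is V.
Ab: major triad on Ab = scale degree 1 → I.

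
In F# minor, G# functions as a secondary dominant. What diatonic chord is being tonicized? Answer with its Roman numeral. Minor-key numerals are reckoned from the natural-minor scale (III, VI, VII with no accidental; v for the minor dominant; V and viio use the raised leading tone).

The chord is a major triad on G#.
A dominant resolves down a perfect fifth: G# → C#. In F# minor, C# is scale degree 5, i.e. V.

V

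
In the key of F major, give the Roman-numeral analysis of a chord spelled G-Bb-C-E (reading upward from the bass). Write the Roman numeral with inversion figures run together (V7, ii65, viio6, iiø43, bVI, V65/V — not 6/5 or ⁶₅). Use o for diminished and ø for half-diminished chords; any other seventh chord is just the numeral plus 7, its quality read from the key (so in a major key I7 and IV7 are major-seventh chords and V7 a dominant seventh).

V43

The pitches C-E-G-Bb form a dominant seventh chord rooted on C.
C is scale degree 5 in F major, and a dominant seventh chord on that degree is written V7.
With G in the bass the chord is in second inversion, so the figured bass is 43.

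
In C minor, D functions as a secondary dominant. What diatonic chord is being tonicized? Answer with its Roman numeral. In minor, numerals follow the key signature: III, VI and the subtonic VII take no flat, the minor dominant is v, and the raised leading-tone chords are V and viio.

The chord is a major triad on D.
A dominant resolves down a perfect fifth: D → G. In C minor, G is scale degree 5, i.e. V.

V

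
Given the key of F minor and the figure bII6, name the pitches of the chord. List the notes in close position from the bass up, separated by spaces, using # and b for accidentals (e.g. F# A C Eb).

Bb Db Gb

bII6 is the Neapolitan sixth — a major triad on the lowered second degree, here in its customary first inversion. In F minor that root is Gb.
So the chord is Gb-Bb-Db, a major triad.
The figured bass 6 indicates first inversion, placing the third (Bb) in the bass: Bb-Db-Gb.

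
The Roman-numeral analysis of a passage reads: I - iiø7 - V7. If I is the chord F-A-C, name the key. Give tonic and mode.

The anchor chord is a major triad on F, labeled I.
If F is scale degree 1 and the mode makes that degree carry a major triad, the tonic is F and the mode is major.

F major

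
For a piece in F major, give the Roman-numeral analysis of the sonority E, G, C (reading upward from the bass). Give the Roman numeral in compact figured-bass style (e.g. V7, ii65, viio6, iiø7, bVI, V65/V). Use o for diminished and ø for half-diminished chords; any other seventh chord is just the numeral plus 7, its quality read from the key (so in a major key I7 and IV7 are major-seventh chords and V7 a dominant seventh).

V6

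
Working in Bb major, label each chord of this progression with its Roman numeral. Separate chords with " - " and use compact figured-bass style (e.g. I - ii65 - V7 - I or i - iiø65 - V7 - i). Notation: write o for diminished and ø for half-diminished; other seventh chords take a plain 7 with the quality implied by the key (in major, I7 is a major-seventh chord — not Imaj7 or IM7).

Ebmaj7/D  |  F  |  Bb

IV42 - V - I

Ebmaj7/D: major seventh chord on Eb = scale degree 4 → IV42.
F: major triad on F = scale degree 5 → V.
Bb has root Bb, degree 1 in Bb major, so I.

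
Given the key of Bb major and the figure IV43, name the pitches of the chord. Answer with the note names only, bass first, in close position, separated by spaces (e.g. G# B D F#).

The numeral's case and figure indicate a major seventh chord. In Bb major its root, the subdominant, is Eb.
That chord is spelled Eb-G-Bb-D.
With the 43 figure the chord is in second inversion; from the bass Bb upward in close position it reads Bb-D-Eb-G.

Bb D Eb G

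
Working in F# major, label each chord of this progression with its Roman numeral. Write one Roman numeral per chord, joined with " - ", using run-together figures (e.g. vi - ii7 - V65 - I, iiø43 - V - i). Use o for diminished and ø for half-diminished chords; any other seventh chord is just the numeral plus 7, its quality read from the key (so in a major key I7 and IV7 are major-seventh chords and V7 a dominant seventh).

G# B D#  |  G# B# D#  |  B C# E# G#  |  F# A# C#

G#-B-D# has root G#, degree 2 in F# major, so ii.
G#-B#-D#: a major triad on G#, the applied dominant of V → V/V.
B-C#-E#-G#: dominant seventh chord on C# = scale degree 5 → V42.
F#-A#-C# has root F#, degree 1 in F# major, so I.

ii - V/V - V42 - I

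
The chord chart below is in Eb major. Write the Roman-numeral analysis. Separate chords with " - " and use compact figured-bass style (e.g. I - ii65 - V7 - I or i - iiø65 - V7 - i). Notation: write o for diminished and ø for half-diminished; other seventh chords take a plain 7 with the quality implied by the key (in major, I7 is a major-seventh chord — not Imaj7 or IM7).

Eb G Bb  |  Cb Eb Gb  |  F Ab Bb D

I - bVI - V43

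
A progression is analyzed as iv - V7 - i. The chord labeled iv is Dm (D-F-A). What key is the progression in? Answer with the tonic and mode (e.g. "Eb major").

A minor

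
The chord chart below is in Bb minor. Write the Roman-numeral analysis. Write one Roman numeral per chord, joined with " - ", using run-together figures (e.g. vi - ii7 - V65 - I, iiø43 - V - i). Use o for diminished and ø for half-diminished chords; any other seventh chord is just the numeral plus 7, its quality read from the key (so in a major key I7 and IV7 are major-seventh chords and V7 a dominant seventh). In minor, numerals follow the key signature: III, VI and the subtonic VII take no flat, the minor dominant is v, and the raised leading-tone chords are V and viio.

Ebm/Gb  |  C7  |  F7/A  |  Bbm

iv6 - V7/V - V65 - i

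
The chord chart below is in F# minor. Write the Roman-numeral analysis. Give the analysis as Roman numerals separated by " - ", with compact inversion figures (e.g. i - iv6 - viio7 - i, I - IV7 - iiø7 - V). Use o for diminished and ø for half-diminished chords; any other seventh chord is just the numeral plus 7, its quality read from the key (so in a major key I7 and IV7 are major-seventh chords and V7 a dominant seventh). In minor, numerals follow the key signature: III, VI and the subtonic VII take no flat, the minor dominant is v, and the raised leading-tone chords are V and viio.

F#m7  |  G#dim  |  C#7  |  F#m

F#m7: minor seventh chord on F# = scale degree 1 → i7.
G#dim: diminished triad on G# = scale degree 2 → iio.
C#7: dominant seventh chord on C# = scale degree 5 → V7.
F#m has root F#, degree 1 in F# minor, so i.

i7 - iio - V7 - i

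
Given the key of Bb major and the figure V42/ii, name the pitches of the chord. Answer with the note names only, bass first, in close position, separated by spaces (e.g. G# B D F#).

F G B D

The slash means an applied dominant: we want the dominant of ii. In Bb major, ii is C minor, and its dominant is built on G.
Building a dominant seventh chord on G gives G-B-D-F.
The figured bass 42 indicates third inversion, placing the seventh (F) in the bass: F-G-B-D.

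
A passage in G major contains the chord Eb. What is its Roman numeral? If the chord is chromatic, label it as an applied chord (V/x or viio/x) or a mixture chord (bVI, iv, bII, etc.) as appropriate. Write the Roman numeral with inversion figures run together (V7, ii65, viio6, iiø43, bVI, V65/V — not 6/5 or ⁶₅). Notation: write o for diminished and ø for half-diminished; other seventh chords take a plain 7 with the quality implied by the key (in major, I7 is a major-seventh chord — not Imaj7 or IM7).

bVI

Stacked in thirds the chord is Eb-G-Bb: a major triad on Eb.
Eb is the lowered sixth degree of G major (diatonic 6 would be E). This is a major triad on the lowered sixth degree, borrowed from the parallel minor.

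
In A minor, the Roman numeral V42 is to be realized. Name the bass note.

D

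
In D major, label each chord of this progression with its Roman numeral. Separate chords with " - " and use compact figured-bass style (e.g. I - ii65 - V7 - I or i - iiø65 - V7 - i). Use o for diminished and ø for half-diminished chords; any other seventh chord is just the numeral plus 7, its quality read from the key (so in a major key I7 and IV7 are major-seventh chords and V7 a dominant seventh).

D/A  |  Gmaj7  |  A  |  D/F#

I64 - IV7 - V - I6

D/A: major triad on D = scale degree 1 → I64.
Gmaj7 has root G, degree 4 in D major, so IV7.
A: root A is the dominant; major triad there is V.
D/F#: root D is the tonic; major triad there is I6.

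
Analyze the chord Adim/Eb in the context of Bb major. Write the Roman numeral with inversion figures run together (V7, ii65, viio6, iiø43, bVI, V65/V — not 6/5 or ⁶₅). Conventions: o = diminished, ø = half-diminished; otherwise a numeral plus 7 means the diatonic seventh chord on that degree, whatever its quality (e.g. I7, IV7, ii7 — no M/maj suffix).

Stacked in thirds the chord is A-C-Eb: a diminished triad on A.
A is scale degree 7 in Bb major, and a diminished triad on that degree is written viio.
With Eb in the bass the chord is in second inversion, so the figured bass is 64.

viio64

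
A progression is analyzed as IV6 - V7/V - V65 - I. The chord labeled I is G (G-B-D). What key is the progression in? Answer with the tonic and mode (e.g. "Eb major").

G major

The chord G is a major triad rooted on G; its label is I.
If G is scale degree 1 and the mode makes that degree carry a major triad, the tonic is G and the mode is major.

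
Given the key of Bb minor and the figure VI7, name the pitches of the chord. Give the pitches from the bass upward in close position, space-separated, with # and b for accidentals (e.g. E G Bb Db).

Gb Bb Db F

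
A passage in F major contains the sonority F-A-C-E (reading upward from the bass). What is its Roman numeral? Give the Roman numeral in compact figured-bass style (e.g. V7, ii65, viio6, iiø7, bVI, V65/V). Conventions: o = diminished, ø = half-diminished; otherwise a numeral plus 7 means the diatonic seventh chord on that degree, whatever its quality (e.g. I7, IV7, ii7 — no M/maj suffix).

I7

Stacked in thirds the chord is F-A-C-E: a major seventh chord on F.
F is scale degree 1 in F major, and a major seventh chord on that degree is written I7.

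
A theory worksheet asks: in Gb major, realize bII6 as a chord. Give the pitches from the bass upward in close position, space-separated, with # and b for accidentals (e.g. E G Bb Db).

Cb Ebb Abb

Scale degree 2 in Gb major is Ab; lowering it a half step gives Abb. bII6 is the Neapolitan sixth — a major triad on the lowered second degree, here in its customary first inversion.
So the chord is Abb-Cb-Ebb, a major triad.
With the 6 figure the chord is in first inversion; from the bass Cb upward in close position it reads Cb-Ebb-Abb.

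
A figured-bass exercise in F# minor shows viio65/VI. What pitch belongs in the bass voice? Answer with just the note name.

E

The applied chord viio65/VI is rooted on C#: C#-E-G-Bb.
The figure 65 means first inversion — the third is in the bass.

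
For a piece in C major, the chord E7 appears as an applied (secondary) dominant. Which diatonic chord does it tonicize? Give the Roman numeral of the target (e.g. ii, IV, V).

The chord is a dominant seventh chord on E.
A dominant resolves down a perfect fifth: E → A. In C major, A is scale degree 6, i.e. vi.

vi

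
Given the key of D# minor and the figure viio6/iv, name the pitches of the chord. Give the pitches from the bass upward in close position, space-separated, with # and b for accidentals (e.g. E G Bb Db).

A# C# F##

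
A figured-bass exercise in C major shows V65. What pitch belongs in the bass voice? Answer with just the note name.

V in C major has root G; the chord is G-B-D-F.
The figure 65 means first inversion — the third is in the bass.

B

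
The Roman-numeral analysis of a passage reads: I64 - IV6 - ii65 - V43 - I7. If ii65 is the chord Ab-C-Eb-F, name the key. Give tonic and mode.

Eb major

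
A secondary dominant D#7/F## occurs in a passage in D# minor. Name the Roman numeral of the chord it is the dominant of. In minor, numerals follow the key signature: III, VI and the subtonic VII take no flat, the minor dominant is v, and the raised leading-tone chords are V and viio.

iv

The chord is a dominant seventh chord on D#.
A dominant resolves down a perfect fifth: D# → G#. In D# minor, G# is scale degree 4, i.e. iv.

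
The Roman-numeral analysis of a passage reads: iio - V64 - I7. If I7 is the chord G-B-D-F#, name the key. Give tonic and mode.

G major

I7 is given as G-B-D-F# — a major seventh chord with root G.
If G is scale degree 1 and the mode makes that degree carry a major seventh chord, the tonic is G and the mode is major.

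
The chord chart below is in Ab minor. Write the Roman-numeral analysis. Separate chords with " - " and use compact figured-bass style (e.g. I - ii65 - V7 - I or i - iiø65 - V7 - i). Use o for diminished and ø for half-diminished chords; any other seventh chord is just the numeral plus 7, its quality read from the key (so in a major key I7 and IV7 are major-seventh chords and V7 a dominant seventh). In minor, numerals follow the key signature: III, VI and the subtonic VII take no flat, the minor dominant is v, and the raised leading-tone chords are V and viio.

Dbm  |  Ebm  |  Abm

Dbm has root Db, degree 4 in Ab minor, so iv.
Ebm has root Eb, degree 5 in Ab minor, so v.
Abm has root Ab, degree 1 in Ab minor, so i.

iv - v - i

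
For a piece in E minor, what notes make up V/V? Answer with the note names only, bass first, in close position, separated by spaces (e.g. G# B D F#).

V/V is a secondary dominant — the dominant triad of V. V in E minor is B, so the applied chord's root is F#, a perfect fifth above.
Building a major triad on F# gives F#-A#-C#.

F# A# C#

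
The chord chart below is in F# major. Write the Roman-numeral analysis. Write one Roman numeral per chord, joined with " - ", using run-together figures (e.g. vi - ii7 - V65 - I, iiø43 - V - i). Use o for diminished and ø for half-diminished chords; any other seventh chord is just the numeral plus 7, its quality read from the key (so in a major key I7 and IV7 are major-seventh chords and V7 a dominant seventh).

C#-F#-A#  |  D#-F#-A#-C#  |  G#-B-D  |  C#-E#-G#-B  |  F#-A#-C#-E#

C#-F#-A#: major triad on F# = scale degree 1 → I64.
D#-F#-A#-C#: root D# is the submediant; minor seventh chord there is vi7.
G#-B-D: diminished triad on G# — chromatic; iio (borrowed from the parallel minor).
C#-E#-G#-B: dominant seventh chord on C# = scale degree 5 → V7.
F#-A#-C#-E#: root F# is the tonic; major seventh chord there is I7.

I64 - vi7 - iio - V7 - I7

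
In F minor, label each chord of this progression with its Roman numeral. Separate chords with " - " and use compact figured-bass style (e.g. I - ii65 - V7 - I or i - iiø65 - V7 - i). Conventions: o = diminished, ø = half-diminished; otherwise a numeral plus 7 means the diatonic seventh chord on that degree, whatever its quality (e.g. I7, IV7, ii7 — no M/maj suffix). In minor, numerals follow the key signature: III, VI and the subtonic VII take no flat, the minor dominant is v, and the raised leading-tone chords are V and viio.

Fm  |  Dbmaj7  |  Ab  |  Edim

Fm: root F is the tonic; minor triad there is i.
Dbmaj7 has root Db, degree 6 in F minor, so VI7.
Ab has root Ab, degree 3 in F minor, so III.
Edim has root E, degree 7 in F minor, so viio.

i - VI7 - III - viio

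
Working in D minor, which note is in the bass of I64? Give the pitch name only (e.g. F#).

A

I in D minor has root D; the chord is D-F#-A.
The figure 64 means second inversion — the fifth is in the bass.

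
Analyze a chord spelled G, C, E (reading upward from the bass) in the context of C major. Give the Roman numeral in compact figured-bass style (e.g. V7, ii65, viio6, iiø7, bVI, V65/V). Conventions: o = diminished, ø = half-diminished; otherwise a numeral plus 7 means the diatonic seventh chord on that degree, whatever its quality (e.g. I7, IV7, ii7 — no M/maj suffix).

I64

The pitches C-E-G form a major triad rooted on C.
C is scale degree 1 in C major, and a major triad on that degree is written I.
With G in the bass the chord is in second inversion, so the figured bass is 64.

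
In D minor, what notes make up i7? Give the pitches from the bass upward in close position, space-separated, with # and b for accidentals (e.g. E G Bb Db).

In D minor, the tonic is D, and the diatonic chord built there is a minor seventh chord.
That chord is spelled D-F-A-C.

D F A C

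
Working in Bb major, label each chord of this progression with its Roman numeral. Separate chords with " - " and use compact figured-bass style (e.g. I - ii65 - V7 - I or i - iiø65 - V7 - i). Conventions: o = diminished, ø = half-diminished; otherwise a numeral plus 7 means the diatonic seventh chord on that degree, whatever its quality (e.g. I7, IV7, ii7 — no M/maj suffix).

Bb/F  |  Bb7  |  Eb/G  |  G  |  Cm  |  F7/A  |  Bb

I64 - V7/IV - IV6 - V/ii - ii - V65 - I

Bb/F: root Bb is the tonic; major triad there is I64.
Bb7: a dominant seventh chord on Bb, the applied dominant of IV → V7/IV.
Eb/G: root Eb is the subdominant; major triad there is IV6.
G: chromatic; G is V of ii, so V/ii.
Cm has root C, degree 2 in Bb major, so ii.
F7/A has root F, degree 5 in Bb major, so V65.
Bb: root Bb is the tonic; major triad there is I.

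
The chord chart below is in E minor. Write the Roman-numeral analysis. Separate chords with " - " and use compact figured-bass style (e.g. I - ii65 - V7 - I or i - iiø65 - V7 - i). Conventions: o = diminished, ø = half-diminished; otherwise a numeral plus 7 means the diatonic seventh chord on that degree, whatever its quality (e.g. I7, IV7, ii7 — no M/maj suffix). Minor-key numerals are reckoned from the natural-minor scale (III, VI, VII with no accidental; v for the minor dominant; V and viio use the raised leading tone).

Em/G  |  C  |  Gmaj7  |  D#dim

Em/G: minor triad on E = scale degree 1 → i6.
C: root C is the submediant; major triad there is VI.
Gmaj7: root G is the mediant; major seventh chord there is III7.
D#dim has root D#, degree 7 in E minor, so viio.

i6 - VI - III7 - viio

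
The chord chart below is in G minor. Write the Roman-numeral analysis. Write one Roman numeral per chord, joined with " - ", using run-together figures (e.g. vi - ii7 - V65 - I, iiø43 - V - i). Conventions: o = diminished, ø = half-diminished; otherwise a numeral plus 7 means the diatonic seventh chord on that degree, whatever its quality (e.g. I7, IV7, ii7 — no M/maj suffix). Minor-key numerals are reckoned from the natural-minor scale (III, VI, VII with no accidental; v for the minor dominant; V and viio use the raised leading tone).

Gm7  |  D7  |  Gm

i7 - V7 - i

Gm7 has root G, degree 1 in G minor, so i7.
D7: dominant seventh chord on D = scale degree 5 → V7.
Gm: root G is the tonic; minor triad there is i.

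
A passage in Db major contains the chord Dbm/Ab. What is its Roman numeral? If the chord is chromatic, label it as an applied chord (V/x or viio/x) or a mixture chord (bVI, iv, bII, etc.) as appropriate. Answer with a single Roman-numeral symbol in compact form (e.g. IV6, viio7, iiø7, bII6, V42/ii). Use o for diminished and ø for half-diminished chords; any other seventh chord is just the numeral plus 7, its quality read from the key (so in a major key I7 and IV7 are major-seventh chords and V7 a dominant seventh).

Stacked in thirds the chord is Db-Fb-Ab: a minor triad on Db.
Db is the first degree of Db major. This is the minor tonic, borrowed from the parallel minor.
With Ab in the bass the chord is in second inversion, so the figured bass is 64.

i64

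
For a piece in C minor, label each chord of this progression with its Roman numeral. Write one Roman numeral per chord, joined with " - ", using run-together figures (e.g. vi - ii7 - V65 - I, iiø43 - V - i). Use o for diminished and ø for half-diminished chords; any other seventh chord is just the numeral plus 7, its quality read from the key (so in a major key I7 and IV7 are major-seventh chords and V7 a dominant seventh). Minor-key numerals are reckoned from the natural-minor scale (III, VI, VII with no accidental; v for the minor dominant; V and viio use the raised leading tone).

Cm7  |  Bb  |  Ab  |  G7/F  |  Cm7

i7 - VII - VI - V42 - i7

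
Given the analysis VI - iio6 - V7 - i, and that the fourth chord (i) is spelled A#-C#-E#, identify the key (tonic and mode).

The anchor chord is a minor triad on A#, labeled i.
If A# is scale degree 1 and the mode makes that degree carry a minor triad, the tonic is A# and the mode is minor.

A# minor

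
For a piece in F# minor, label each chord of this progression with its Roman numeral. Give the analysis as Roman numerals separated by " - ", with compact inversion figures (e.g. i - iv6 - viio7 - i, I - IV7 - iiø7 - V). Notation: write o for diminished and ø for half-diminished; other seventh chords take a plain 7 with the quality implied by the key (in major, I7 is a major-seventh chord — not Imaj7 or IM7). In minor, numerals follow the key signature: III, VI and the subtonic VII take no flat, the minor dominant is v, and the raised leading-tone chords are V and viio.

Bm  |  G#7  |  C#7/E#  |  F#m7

Bm has root B, degree 4 in F# minor, so iv.
G#7 is the secondary dominant of V (dominant seventh chord on G#): V7/V.
C#7/E# has root C#, degree 5 in F# minor, so V65.
F#m7: minor seventh chord on F# = scale degree 1 → i7.

iv - V7/V - V65 - i7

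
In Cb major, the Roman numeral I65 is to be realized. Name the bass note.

Eb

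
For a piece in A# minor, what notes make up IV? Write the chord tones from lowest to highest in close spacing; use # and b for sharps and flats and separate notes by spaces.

D# F## A#

IV is the major subdominant, borrowed from the parallel major. In A# minor that root is D#.
So the chord is D#-F##-A#, a major triad.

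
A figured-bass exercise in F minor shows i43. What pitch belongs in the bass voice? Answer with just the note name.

C

i in F minor has root F; the chord is F-Ab-C-Eb.
The figure 43 means second inversion — the fifth is in the bass.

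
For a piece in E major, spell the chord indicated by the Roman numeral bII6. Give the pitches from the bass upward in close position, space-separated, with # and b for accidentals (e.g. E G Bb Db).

A C F

Scale degree 2 in E major is F#; lowering it a half step gives F. bII6 is the Neapolitan sixth — a major triad on the lowered second degree, here in its customary first inversion.
So the chord is F-A-C.
With the 6 figure the chord is in first inversion; from the bass A upward in close position it reads A-C-F.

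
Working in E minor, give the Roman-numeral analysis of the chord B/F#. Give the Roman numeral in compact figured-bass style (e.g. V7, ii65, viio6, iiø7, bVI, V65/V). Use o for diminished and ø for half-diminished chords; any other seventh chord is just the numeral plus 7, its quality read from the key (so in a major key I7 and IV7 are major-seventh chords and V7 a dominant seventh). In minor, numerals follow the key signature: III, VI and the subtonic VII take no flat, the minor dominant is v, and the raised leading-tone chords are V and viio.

The pitches B-D#-F# form a major triad rooted on B.
In E minor, B is the dominant; the diatonic major triad there is V.
With F# in the bass the chord is in second inversion, so the figured bass is 64.

V64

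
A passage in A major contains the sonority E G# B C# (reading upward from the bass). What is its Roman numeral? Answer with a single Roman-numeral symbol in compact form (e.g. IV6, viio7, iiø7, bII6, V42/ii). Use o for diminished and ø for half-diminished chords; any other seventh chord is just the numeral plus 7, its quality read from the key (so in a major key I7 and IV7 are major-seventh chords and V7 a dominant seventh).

iii65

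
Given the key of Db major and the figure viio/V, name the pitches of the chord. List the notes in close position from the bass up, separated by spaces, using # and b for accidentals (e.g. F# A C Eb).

G Bb Db

The slash marks an applied leading-tone chord: viio of V. In Db major, V is Ab, so the leading tone to it is G, a half step below.
Building a diminished triad on G gives G-Bb-Db.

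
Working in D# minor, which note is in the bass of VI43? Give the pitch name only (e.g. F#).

VI in D# minor has root B; the chord is B-D#-F#-A#.
The figure 43 means second inversion — the fifth is in the bass.

F#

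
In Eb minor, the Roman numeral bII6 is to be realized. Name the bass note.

Ab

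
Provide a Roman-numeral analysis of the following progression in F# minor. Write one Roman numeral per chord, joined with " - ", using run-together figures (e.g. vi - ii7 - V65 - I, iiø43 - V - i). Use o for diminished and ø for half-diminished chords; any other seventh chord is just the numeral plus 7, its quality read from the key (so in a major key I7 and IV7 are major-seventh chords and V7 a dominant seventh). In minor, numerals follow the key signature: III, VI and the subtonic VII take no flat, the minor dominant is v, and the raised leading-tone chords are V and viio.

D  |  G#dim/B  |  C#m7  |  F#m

VI - iio6 - v7 - i

D: root D is the submediant; major triad there is VI.
G#dim/B has root G#, degree 2 in F# minor, so iio6.
C#m7 has root C#, degree 5 in F# minor, so v7.
F#m: minor triad on F# = scale degree 1 → i.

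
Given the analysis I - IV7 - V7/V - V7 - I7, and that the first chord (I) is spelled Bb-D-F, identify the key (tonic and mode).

The anchor chord is a major triad on Bb, labeled I.
If Bb is scale degree 1 and the mode makes that degree carry a major triad, the tonic is Bb and the mode is major.

Bb major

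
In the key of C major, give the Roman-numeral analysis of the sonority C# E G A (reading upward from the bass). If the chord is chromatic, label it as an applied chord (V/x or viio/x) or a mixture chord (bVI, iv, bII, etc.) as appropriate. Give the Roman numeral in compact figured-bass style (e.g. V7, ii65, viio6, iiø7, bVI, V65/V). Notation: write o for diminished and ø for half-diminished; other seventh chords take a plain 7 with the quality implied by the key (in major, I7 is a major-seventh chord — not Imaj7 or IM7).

V65/ii

The pitches A-C#-E-G form a dominant seventh chord rooted on A.
A is not a diatonic chord root with this quality in C major, but it lies a perfect fifth above D (ii), so the chord functions as an applied dominant of ii.
With C# in the bass the chord is in first inversion, so the figured bass is 65.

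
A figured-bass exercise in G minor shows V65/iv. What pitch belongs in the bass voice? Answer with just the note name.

B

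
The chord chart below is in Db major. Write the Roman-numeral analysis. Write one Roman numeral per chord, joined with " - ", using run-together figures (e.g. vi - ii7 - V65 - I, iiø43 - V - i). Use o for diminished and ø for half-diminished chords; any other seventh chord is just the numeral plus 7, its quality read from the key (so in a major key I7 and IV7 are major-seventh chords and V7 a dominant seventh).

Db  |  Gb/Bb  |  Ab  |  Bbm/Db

I - IV6 - V - vi6

Db: root Db is the tonic; major triad there is I.
Gb/Bb: root Gb is the subdominant; major triad there is IV6.
Ab: major triad on Ab = scale degree 5 → V.
Bbm/Db has root Bb, degree 6 in Db major, so vi6.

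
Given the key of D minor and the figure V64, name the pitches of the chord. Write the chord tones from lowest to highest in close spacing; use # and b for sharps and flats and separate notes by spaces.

E A C#

In D minor, scale degree 5 is A. The dominant is major (leading tone raised), so V is a major triad.
Stacking thirds from A gives A-C#-E.
With the 64 figure the chord is in second inversion; from the bass E upward in close position it reads E-A-C#.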